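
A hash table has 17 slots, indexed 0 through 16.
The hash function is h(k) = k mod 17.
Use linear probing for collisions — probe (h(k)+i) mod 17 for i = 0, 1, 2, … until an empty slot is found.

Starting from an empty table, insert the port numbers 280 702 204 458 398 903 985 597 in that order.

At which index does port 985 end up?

1

280 hashes to 8; slot 8 is free => place at 8.
702 hashes to 5; slot 5 is free => place at 5.
204 hashes to 0; slot 0 is free => place at 0.
458 hashes to 16; slot 16 is free => place at 16.
398 hashes to 7; slot 7 is free => place at 7.
903 hashes to 2; slot 2 is free => place at 2.
985 hashes to 16; 16,0 taken => place at 1.
597 hashes to 2; 2 taken => place at 3.
Table: [204, 985, 903, 597, -, 702, -, 398, 280, -, -, -, -, -, -, -, 458]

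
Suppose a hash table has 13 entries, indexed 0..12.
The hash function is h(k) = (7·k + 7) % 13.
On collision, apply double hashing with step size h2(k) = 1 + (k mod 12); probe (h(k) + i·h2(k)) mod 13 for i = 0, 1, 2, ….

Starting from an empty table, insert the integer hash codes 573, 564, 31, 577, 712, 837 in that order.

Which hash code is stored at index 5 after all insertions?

573: h=1 => slot 1
564: h=3 => slot 3
31: h=3, h2=8, probe 3,11 => slot 11
577: h=3, h2=2, probe 3,5 => slot 5
712: h=12 => slot 12
837: h=3, h2=10, probe 3,0 => slot 0
Table: [837, 573, ∅, 564, ∅, 577, ∅, ∅, ∅, ∅, ∅, 31, 712]

577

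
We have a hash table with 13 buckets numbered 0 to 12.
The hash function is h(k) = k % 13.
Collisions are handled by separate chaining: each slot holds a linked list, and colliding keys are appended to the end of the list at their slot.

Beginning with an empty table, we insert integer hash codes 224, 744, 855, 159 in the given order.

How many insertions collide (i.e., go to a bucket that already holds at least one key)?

Insert 224: h=3, bucket 3 empty → new chain.
Insert 744: h=3, bucket 3 nonempty → append to chain.
Insert 855: h=10, bucket 10 empty → new chain.
Insert 159: h=3, bucket 3 nonempty → append to chain.
Final buckets:
0: -
1: -
2: -
3: 224 -> 744 -> 159
4: -
5: -
6: -
7: -
8: -
9: -
10: 855
11: -
12: -

2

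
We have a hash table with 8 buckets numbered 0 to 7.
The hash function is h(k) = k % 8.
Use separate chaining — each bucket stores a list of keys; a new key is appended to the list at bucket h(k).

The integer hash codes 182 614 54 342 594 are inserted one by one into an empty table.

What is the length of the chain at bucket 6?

4

Insert 182: h=6, bucket 6 empty -> new chain.
Insert 614: h=6, bucket 6 nonempty -> append to chain.
Insert 54: h=6, bucket 6 nonempty -> append to chain.
Insert 342: h=6, bucket 6 nonempty -> append to chain.
Insert 594: h=2, bucket 2 empty -> new chain.
Final buckets:
0: -
1: -
2: 594
3: -
4: -
5: -
6: 182 -> 614 -> 54 -> 342
7: -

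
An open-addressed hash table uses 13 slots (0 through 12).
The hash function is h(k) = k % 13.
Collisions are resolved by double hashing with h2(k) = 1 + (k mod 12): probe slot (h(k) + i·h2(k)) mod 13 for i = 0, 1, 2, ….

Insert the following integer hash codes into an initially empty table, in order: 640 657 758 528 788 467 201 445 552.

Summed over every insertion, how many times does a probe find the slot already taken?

6

640 hashes to 3; slot 3 is free → place at 3.
657 hashes to 7; slot 7 is free → place at 7.
758 hashes to 4; slot 4 is free → place at 4.
528 hashes to 8; slot 8 is free → place at 8.
788 hashes to 8, h2=9; 8,4 taken → place at 0.
467 hashes to 12; slot 12 is free → place at 12.
201 hashes to 6; slot 6 is free → place at 6.
445 hashes to 3, h2=2; 3 taken → place at 5.
552 hashes to 6, h2=1; 6,7,8 taken → place at 9.
Table: [788, ., ., 640, 758, 445, 201, 657, 528, 552, ., ., 467]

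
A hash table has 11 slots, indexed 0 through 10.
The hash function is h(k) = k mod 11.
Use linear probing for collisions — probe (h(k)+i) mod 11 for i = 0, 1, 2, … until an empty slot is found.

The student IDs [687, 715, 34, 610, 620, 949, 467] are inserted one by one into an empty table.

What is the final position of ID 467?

7

687 hashes to 5; slot 5 is free -> place at 5.
715 hashes to 0; slot 0 is free -> place at 0.
34 hashes to 1; slot 1 is free -> place at 1.
610 hashes to 5; 5 taken -> place at 6.
620 hashes to 4; slot 4 is free -> place at 4.
949 hashes to 3; slot 3 is free -> place at 3.
467 hashes to 5; 5,6 taken -> place at 7.
Table: [715, 34, —, 949, 620, 687, 610, 467, —, —, —]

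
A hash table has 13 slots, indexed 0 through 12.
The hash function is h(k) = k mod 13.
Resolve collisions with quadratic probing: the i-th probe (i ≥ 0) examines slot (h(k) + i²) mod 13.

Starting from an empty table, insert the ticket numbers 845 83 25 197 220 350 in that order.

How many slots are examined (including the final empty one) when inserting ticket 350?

4

845: h=0 -> slot 0
83: h=5 -> slot 5
25: h=12 -> slot 12
197: h=2 -> slot 2
220: h=12, probe 12,0,3 -> slot 3
350: h=12, probe 12,0,3,8 -> slot 8
Table: [845, —, 197, 220, —, 83, —, —, 350, —, —, —, 25]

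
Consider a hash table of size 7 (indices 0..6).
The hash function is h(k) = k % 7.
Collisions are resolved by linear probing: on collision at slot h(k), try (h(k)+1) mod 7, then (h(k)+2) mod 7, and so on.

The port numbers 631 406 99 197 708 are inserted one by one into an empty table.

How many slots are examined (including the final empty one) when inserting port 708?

4

631 hashes to 1; slot 1 is free => place at 1.
406 hashes to 0; slot 0 is free => place at 0.
99 hashes to 1; 1 taken => place at 2.
197 hashes to 1; 1,2 taken => place at 3.
708 hashes to 1; 1,2,3 taken => place at 4.
Table: [406, 631, 99, 197, 708, -, -]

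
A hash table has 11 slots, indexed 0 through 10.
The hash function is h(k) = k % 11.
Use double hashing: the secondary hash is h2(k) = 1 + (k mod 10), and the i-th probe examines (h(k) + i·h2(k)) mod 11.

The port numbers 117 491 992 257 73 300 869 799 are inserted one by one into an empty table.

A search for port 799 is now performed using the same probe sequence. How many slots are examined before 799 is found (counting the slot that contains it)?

2

117: h=7 → slot 7
491: h=7, h2=2, probe 7,9 → slot 9
992: h=2 → slot 2
257: h=4 → slot 4
73: h=7, h2=4, probe 7,0 → slot 0
300: h=3 → slot 3
869: h=0, h2=10, probe 0,10 → slot 10
799: h=7, h2=10, probe 7,6 → slot 6
Table: [73, _, 992, 300, 257, _, 799, 117, _, 491, 869]
Lookup 799: h=7, h2=10, probe 7,6 → found at 6.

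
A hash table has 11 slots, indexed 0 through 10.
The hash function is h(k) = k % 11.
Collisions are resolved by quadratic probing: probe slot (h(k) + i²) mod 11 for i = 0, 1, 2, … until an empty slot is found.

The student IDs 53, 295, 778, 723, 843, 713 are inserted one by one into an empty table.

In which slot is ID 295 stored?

Insert 53: h=9, slot 9 empty => index 9.
Insert 295: h=9, slot 9 occupied => index 10.
Insert 778: h=8, slot 8 empty => index 8.
Insert 723: h=8, slots 8,9 occupied => index 1.
Insert 843: h=7, slot 7 empty => index 7.
Insert 713: h=9, slots 9,10 occupied => index 2.
Table: [∅, 723, 713, ∅, ∅, ∅, ∅, 843, 778, 53, 295]

10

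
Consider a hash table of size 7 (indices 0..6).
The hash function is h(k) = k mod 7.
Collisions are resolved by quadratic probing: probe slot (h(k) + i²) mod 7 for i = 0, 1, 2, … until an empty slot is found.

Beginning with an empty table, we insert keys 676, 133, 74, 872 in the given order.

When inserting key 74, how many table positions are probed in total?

Insert 676: h=4, slot 4 empty → index 4.
Insert 133: h=0, slot 0 empty → index 0.
Insert 74: h=4, slot 4 occupied → index 5.
Insert 872: h=4, slots 4,5 occupied → index 1.
Table: [133, 872, ∅, ∅, 676, 74, ∅]

2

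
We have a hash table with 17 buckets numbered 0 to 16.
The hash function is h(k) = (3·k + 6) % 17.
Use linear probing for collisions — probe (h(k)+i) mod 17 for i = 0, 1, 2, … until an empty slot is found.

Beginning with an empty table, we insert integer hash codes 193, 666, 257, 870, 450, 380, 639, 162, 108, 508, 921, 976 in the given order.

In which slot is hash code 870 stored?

193: h=7 → slot 7
666: h=15 → slot 15
257: h=12 → slot 12
870: h=15, probe 15,16 → slot 16
450: h=13 → slot 13
380: h=7, probe 7,8 → slot 8
639: h=2 → slot 2
162: h=16, probe 16,0 → slot 0
108: h=7, probe 7,8,9 → slot 9
508: h=0, probe 0,1 → slot 1
921: h=15, probe 15,16,0,1,2,3 → slot 3
976: h=10 → slot 10
Table: [162, 508, 639, 921, ∅, ∅, ∅, 193, 380, 108, 976, ∅, 257, 450, ∅, 666, 870]

16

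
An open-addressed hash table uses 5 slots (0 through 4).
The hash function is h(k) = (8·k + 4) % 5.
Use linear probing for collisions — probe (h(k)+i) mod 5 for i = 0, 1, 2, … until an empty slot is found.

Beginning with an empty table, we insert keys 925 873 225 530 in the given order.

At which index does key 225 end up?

0

925 hashes to 4; slot 4 is free → place at 4.
873 hashes to 3; slot 3 is free → place at 3.
225 hashes to 4; 4 taken → place at 0.
530 hashes to 4; 4,0 taken → place at 1.
Table: [225, 530, —, 873, 925]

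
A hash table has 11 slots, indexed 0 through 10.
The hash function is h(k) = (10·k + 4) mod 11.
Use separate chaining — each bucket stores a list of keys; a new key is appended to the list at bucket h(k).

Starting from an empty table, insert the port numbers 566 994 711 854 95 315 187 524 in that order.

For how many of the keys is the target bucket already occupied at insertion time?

Insert 566: h=10, bucket 10 empty → new chain.
Insert 994: h=0, bucket 0 empty → new chain.
Insert 711: h=8, bucket 8 empty → new chain.
Insert 854: h=8, bucket 8 nonempty → append to chain.
Insert 95: h=8, bucket 8 nonempty → append to chain.
Insert 315: h=8, bucket 8 nonempty → append to chain.
Insert 187: h=4, bucket 4 empty → new chain.
Insert 524: h=8, bucket 8 nonempty → append to chain.
Final buckets:
0: 994
1: -
2: -
3: -
4: 187
5: -
6: -
7: -
8: 711 -> 854 -> 95 -> 315 -> 524
9: -
10: 566

4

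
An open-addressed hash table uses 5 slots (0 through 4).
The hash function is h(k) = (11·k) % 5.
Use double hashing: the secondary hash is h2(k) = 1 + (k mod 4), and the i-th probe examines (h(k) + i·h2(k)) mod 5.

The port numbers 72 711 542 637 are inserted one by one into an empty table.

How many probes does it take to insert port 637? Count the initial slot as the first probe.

72: h=2 -> slot 2
711: h=1 -> slot 1
542: h=2, h2=3, probe 2,0 -> slot 0
637: h=2, h2=2, probe 2,4 -> slot 4
Table: [542, 711, 72, ., 637]

2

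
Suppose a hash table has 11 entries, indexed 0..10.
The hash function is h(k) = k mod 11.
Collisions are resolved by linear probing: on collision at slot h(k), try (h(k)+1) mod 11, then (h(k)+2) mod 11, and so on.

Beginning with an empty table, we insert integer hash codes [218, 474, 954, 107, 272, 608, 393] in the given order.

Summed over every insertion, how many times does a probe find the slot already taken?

218 hashes to 9; slot 9 is free => place at 9.
474 hashes to 1; slot 1 is free => place at 1.
954 hashes to 8; slot 8 is free => place at 8.
107 hashes to 8; 8,9 taken => place at 10.
272 hashes to 8; 8,9,10 taken => place at 0.
608 hashes to 3; slot 3 is free => place at 3.
393 hashes to 8; 8,9,10,0,1 taken => place at 2.
Table: [272, 474, 393, 608, ., ., ., ., 954, 218, 107]

10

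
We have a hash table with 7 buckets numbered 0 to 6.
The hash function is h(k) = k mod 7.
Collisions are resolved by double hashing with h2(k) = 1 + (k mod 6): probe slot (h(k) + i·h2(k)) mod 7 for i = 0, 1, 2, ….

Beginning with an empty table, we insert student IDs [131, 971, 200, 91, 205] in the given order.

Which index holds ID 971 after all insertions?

131 hashes to 5; slot 5 is free -> place at 5.
971 hashes to 5, h2=6; 5 taken -> place at 4.
200 hashes to 4, h2=3; 4 taken -> place at 0.
91 hashes to 0, h2=2; 0 taken -> place at 2.
205 hashes to 2, h2=2; 2,4 taken -> place at 6.
Table: [200, _, 91, _, 971, 131, 205]

4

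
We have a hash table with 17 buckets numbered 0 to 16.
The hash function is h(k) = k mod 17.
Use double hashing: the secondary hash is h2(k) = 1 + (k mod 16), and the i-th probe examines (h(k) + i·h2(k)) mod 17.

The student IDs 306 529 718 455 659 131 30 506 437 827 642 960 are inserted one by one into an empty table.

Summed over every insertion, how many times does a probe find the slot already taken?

306: h=0 -> slot 0
529: h=2 -> slot 2
718: h=4 -> slot 4
455: h=13 -> slot 13
659: h=13, h2=4, probe 13,0,4,8 -> slot 8
131: h=12 -> slot 12
30: h=13, h2=15, probe 13,11 -> slot 11
506: h=13, h2=11, probe 13,7 -> slot 7
437: h=12, h2=6, probe 12,1 -> slot 1
827: h=11, h2=12, probe 11,6 -> slot 6
642: h=13, h2=3, probe 13,16 -> slot 16
960: h=8, h2=1, probe 8,9 -> slot 9
Table: [306, 437, 529, ., 718, ., 827, 506, 659, 960, ., 30, 131, 455, ., ., 642]

9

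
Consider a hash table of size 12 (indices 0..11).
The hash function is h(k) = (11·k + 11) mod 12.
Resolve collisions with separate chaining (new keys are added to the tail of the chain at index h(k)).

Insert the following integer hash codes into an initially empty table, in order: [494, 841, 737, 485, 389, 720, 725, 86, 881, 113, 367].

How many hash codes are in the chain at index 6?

494 → bucket 9
841 → bucket 10
737 → bucket 6
485 → bucket 6 (collision)
389 → bucket 6 (collision)
720 → bucket 11
725 → bucket 6 (collision)
86 → bucket 9 (collision)
881 → bucket 6 (collision)
113 → bucket 6 (collision)
367 → bucket 4
Final buckets:
0: _
1: _
2: _
3: _
4: 367
5: _
6: 737 -> 485 -> 389 -> 725 -> 881 -> 113
7: _
8: _
9: 494 -> 86
10: 841
11: 720

6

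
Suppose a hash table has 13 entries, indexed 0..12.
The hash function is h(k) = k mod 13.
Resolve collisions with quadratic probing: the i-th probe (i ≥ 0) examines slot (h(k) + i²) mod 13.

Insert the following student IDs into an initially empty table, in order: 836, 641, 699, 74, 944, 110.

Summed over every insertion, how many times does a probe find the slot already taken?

1

836 hashes to 4; slot 4 is free => place at 4.
641 hashes to 4; 4 taken => place at 5.
699 hashes to 10; slot 10 is free => place at 10.
74 hashes to 9; slot 9 is free => place at 9.
944 hashes to 8; slot 8 is free => place at 8.
110 hashes to 6; slot 6 is free => place at 6.
Table: [—, —, —, —, 836, 641, 110, —, 944, 74, 699, —, —]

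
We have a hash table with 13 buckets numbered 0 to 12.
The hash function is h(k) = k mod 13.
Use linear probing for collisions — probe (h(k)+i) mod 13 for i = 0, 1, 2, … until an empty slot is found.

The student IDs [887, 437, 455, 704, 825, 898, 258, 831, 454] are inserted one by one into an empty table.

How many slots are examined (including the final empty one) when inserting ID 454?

887: h=3 -> slot 3
437: h=8 -> slot 8
455: h=0 -> slot 0
704: h=2 -> slot 2
825: h=6 -> slot 6
898: h=1 -> slot 1
258: h=11 -> slot 11
831: h=12 -> slot 12
454: h=12, probe 12,0,1,2,3,4 -> slot 4
Table: [455, 898, 704, 887, 454, _, 825, _, 437, _, _, 258, 831]

6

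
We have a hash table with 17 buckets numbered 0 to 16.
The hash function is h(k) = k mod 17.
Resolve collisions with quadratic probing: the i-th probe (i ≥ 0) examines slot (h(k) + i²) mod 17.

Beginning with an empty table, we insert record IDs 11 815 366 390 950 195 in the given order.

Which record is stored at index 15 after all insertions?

Insert 11: h=11, slot 11 empty → index 11.
Insert 815: h=16, slot 16 empty → index 16.
Insert 366: h=9, slot 9 empty → index 9.
Insert 390: h=16, slot 16 occupied → index 0.
Insert 950: h=15, slot 15 empty → index 15.
Insert 195: h=8, slot 8 empty → index 8.
Table: [390, ., ., ., ., ., ., ., 195, 366, ., 11, ., ., ., 950, 815]

950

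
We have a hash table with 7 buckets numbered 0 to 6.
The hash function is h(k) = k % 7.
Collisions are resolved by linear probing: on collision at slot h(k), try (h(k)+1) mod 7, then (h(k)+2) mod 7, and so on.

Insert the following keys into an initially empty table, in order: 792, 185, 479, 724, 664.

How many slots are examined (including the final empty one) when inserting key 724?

792 hashes to 1; slot 1 is free -> place at 1.
185 hashes to 3; slot 3 is free -> place at 3.
479 hashes to 3; 3 taken -> place at 4.
724 hashes to 3; 3,4 taken -> place at 5.
664 hashes to 6; slot 6 is free -> place at 6.
Table: [∅, 792, ∅, 185, 479, 724, 664]

3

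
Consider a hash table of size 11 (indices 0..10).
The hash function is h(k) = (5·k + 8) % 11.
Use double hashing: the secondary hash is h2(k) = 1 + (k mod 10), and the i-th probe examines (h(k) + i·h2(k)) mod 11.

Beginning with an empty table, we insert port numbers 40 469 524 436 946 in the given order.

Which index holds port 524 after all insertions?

Insert 40: h=10, slot 10 empty -> index 10.
Insert 469: h=10, h2=10, slot 10 occupied -> index 9.
Insert 524: h=10, h2=5, slot 10 occupied -> index 4.
Insert 436: h=10, h2=7, slot 10 occupied -> index 6.
Insert 946: h=8, slot 8 empty -> index 8.
Table: [∅, ∅, ∅, ∅, 524, ∅, 436, ∅, 946, 469, 40]

4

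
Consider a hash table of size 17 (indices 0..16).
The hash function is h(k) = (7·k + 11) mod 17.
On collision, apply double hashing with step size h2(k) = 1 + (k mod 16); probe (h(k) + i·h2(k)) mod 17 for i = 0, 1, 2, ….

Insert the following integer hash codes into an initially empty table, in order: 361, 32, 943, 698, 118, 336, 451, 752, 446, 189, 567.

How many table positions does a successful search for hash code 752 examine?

3

361: h=5 → slot 5
32: h=14 → slot 14
943: h=16 → slot 16
698: h=1 → slot 1
118: h=4 → slot 4
336: h=0 → slot 0
451: h=6 → slot 6
752: h=5, h2=1, probe 5,6,7 → slot 7
446: h=5, h2=15, probe 5,3 → slot 3
189: h=8 → slot 8
567: h=2 → slot 2
Table: [336, 698, 567, 446, 118, 361, 451, 752, 189, _, _, _, _, _, 32, _, 943]
Lookup 752: h=5, h2=1, probe 5,6,7 → found at 7.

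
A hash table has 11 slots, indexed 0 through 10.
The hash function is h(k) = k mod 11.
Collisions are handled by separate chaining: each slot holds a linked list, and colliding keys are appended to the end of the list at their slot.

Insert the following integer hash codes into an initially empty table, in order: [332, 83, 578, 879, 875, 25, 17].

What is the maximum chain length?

332 -> bucket 2
83 -> bucket 6
578 -> bucket 6 (collision)
879 -> bucket 10
875 -> bucket 6 (collision)
25 -> bucket 3
17 -> bucket 6 (collision)
Final buckets:
0: —
1: —
2: 332
3: 25
4: —
5: —
6: 83 -> 578 -> 875 -> 17
7: —
8: —
9: —
10: 879

4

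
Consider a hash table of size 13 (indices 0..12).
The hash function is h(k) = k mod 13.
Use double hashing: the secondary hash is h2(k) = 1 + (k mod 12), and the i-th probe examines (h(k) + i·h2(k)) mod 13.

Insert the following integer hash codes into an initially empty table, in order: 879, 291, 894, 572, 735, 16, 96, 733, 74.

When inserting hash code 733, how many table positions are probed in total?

3

879 hashes to 8; slot 8 is free => place at 8.
291 hashes to 5; slot 5 is free => place at 5.
894 hashes to 10; slot 10 is free => place at 10.
572 hashes to 0; slot 0 is free => place at 0.
735 hashes to 7; slot 7 is free => place at 7.
16 hashes to 3; slot 3 is free => place at 3.
96 hashes to 5, h2=1; 5 taken => place at 6.
733 hashes to 5, h2=2; 5,7 taken => place at 9.
74 hashes to 9, h2=3; 9 taken => place at 12.
Table: [572, ., ., 16, ., 291, 96, 735, 879, 733, 894, ., 74]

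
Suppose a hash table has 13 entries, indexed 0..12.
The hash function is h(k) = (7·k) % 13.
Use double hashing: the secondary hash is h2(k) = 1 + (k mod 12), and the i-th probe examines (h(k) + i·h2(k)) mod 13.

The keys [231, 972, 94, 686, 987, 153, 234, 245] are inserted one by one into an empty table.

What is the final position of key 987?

231: h=5 => slot 5
972: h=5, h2=1, probe 5,6 => slot 6
94: h=8 => slot 8
686: h=5, h2=3, probe 5,8,11 => slot 11
987: h=6, h2=4, probe 6,10 => slot 10
153: h=5, h2=10, probe 5,2 => slot 2
234: h=0 => slot 0
245: h=12 => slot 12
Table: [234, ., 153, ., ., 231, 972, ., 94, ., 987, 686, 245]

10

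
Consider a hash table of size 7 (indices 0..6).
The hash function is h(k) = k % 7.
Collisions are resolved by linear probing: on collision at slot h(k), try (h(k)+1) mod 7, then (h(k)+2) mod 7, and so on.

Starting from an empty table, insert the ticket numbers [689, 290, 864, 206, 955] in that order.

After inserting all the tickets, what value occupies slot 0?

Insert 689: h=3, slot 3 empty → index 3.
Insert 290: h=3, slot 3 occupied → index 4.
Insert 864: h=3, slots 3,4 occupied → index 5.
Insert 206: h=3, slots 3,4,5 occupied → index 6.
Insert 955: h=3, slots 3,4,5,6 occupied → index 0.
Table: [955, _, _, 689, 290, 864, 206]

955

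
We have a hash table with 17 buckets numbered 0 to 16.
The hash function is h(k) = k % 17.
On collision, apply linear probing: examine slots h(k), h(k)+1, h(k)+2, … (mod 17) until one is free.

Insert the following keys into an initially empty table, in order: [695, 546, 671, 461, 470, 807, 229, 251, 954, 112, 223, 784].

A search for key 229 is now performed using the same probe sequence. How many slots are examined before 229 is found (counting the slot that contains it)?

Insert 695: h=15, slot 15 empty -> index 15.
Insert 546: h=2, slot 2 empty -> index 2.
Insert 671: h=8, slot 8 empty -> index 8.
Insert 461: h=2, slot 2 occupied -> index 3.
Insert 470: h=11, slot 11 empty -> index 11.
Insert 807: h=8, slot 8 occupied -> index 9.
Insert 229: h=8, slots 8,9 occupied -> index 10.
Insert 251: h=13, slot 13 empty -> index 13.
Insert 954: h=2, slots 2,3 occupied -> index 4.
Insert 112: h=10, slots 10,11 occupied -> index 12.
Insert 223: h=2, slots 2,3,4 occupied -> index 5.
Insert 784: h=2, slots 2,3,4,5 occupied -> index 6.
Table: [—, —, 546, 461, 954, 223, 784, —, 671, 807, 229, 470, 112, 251, —, 695, —]
Lookup 229: h=8, probe 8,9,10 → found at 10.

3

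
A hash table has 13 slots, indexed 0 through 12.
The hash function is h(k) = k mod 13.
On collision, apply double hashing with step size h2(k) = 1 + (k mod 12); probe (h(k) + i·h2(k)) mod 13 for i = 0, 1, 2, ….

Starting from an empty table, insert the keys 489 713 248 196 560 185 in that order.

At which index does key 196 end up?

489 hashes to 8; slot 8 is free => place at 8.
713 hashes to 11; slot 11 is free => place at 11.
248 hashes to 1; slot 1 is free => place at 1.
196 hashes to 1, h2=5; 1 taken => place at 6.
560 hashes to 1, h2=9; 1 taken => place at 10.
185 hashes to 3; slot 3 is free => place at 3.
Table: [_, 248, _, 185, _, _, 196, _, 489, _, 560, 713, _]

6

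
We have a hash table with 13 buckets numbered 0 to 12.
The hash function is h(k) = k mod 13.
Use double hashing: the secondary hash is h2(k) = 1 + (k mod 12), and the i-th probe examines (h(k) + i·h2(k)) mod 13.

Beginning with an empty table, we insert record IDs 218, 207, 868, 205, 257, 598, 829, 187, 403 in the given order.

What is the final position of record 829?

Insert 218: h=10, slot 10 empty → index 10.
Insert 207: h=12, slot 12 empty → index 12.
Insert 868: h=10, h2=5, slot 10 occupied → index 2.
Insert 205: h=10, h2=2, slots 10,12 occupied → index 1.
Insert 257: h=10, h2=6, slot 10 occupied → index 3.
Insert 598: h=0, slot 0 empty → index 0.
Insert 829: h=10, h2=2, slots 10,12,1,3 occupied → index 5.
Insert 187: h=5, h2=8, slots 5,0 occupied → index 8.
Insert 403: h=0, h2=8, slots 0,8,3 occupied → index 11.
Table: [598, 205, 868, 257, -, 829, -, -, 187, -, 218, 403, 207]

5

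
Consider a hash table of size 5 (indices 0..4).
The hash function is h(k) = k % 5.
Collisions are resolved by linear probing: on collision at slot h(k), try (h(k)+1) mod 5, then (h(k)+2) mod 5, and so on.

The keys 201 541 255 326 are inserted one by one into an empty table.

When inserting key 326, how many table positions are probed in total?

201: h=1 → slot 1
541: h=1, probe 1,2 → slot 2
255: h=0 → slot 0
326: h=1, probe 1,2,3 → slot 3
Table: [255, 201, 541, 326, _]

3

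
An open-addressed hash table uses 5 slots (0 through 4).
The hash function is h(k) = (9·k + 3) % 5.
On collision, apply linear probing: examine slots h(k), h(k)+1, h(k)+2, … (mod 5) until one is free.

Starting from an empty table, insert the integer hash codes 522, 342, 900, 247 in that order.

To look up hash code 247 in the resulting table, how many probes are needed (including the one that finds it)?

522: h=1 → slot 1
342: h=1, probe 1,2 → slot 2
900: h=3 → slot 3
247: h=1, probe 1,2,3,4 → slot 4
Table: [., 522, 342, 900, 247]
Lookup 247: h=1, probe 1,2,3,4 → found at 4.

4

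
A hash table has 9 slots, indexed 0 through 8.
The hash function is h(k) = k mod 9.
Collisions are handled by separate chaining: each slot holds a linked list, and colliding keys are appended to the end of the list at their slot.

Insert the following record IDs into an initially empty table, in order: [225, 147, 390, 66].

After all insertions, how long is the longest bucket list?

225 → bucket 0
147 → bucket 3
390 → bucket 3 (collision)
66 → bucket 3 (collision)
Final buckets:
0: 225
1: ∅
2: ∅
3: 147 -> 390 -> 66
4: ∅
5: ∅
6: ∅
7: ∅
8: ∅

3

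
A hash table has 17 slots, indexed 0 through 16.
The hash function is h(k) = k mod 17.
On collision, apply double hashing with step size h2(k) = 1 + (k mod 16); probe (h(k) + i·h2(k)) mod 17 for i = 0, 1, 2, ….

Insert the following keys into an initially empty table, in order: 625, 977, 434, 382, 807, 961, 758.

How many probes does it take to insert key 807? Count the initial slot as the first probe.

2

Insert 625: h=13, slot 13 empty => index 13.
Insert 977: h=8, slot 8 empty => index 8.
Insert 434: h=9, slot 9 empty => index 9.
Insert 382: h=8, h2=15, slot 8 occupied => index 6.
Insert 807: h=8, h2=8, slot 8 occupied => index 16.
Insert 961: h=9, h2=2, slot 9 occupied => index 11.
Insert 758: h=10, slot 10 empty => index 10.
Table: [—, —, —, —, —, —, 382, —, 977, 434, 758, 961, —, 625, —, —, 807]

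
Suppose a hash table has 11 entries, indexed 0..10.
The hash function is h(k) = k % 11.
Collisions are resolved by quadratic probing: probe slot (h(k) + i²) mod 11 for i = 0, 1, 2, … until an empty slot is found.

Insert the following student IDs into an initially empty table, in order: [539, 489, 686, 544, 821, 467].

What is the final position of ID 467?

Insert 539: h=0, slot 0 empty → index 0.
Insert 489: h=5, slot 5 empty → index 5.
Insert 686: h=4, slot 4 empty → index 4.
Insert 544: h=5, slot 5 occupied → index 6.
Insert 821: h=7, slot 7 empty → index 7.
Insert 467: h=5, slots 5,6 occupied → index 9.
Table: [539, -, -, -, 686, 489, 544, 821, -, 467, -]

9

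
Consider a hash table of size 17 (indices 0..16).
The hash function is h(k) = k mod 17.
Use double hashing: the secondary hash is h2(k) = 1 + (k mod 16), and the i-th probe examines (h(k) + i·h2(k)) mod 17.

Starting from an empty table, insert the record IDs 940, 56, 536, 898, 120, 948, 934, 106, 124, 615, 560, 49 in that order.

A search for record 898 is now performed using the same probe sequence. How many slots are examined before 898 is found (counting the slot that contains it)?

Insert 940: h=5, slot 5 empty → index 5.
Insert 56: h=5, h2=9, slot 5 occupied → index 14.
Insert 536: h=9, slot 9 empty → index 9.
Insert 898: h=14, h2=3, slot 14 occupied → index 0.
Insert 120: h=1, slot 1 empty → index 1.
Insert 948: h=13, slot 13 empty → index 13.
Insert 934: h=16, slot 16 empty → index 16.
Insert 106: h=4, slot 4 empty → index 4.
Insert 124: h=5, h2=13, slots 5,1,14 occupied → index 10.
Insert 615: h=3, slot 3 empty → index 3.
Insert 560: h=16, h2=1, slots 16,0,1 occupied → index 2.
Insert 49: h=15, slot 15 empty → index 15.
Table: [898, 120, 560, 615, 106, 940, _, _, _, 536, 124, _, _, 948, 56, 49, 934]
Lookup 898: h=14, h2=3, probe 14,0 → found at 0.

2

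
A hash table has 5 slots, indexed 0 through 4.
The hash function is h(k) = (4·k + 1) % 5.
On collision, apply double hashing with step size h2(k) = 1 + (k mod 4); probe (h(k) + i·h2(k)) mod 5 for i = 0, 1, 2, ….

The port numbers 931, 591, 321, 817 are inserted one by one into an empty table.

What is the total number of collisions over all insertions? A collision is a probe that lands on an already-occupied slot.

3

931 hashes to 0; slot 0 is free -> place at 0.
591 hashes to 0, h2=4; 0 taken -> place at 4.
321 hashes to 0, h2=2; 0 taken -> place at 2.
817 hashes to 4, h2=2; 4 taken -> place at 1.
Table: [931, 817, 321, —, 591]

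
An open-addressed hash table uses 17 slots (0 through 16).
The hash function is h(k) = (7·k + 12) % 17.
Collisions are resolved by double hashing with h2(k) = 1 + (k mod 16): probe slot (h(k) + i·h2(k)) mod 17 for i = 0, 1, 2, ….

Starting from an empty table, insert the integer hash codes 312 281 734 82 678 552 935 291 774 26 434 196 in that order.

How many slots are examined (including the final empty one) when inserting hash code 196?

4

312: h=3 → slot 3
281: h=7 → slot 7
734: h=16 → slot 16
82: h=8 → slot 8
678: h=15 → slot 15
552: h=0 → slot 0
935: h=12 → slot 12
291: h=9 → slot 9
774: h=7, h2=7, probe 7,14 → slot 14
26: h=7, h2=11, probe 7,1 → slot 1
434: h=7, h2=3, probe 7,10 → slot 10
196: h=7, h2=5, probe 7,12,0,5 → slot 5
Table: [552, 26, ∅, 312, ∅, 196, ∅, 281, 82, 291, 434, ∅, 935, ∅, 774, 678, 734]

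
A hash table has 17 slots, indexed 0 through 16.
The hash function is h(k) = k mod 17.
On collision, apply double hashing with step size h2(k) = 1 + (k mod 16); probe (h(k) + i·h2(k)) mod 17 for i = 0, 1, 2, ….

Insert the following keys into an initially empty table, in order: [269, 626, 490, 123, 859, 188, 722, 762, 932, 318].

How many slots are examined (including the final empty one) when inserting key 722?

2

269 hashes to 14; slot 14 is free -> place at 14.
626 hashes to 14, h2=3; 14 taken -> place at 0.
490 hashes to 14, h2=11; 14 taken -> place at 8.
123 hashes to 4; slot 4 is free -> place at 4.
859 hashes to 9; slot 9 is free -> place at 9.
188 hashes to 1; slot 1 is free -> place at 1.
722 hashes to 8, h2=3; 8 taken -> place at 11.
762 hashes to 14, h2=11; 14,8 taken -> place at 2.
932 hashes to 14, h2=5; 14,2 taken -> place at 7.
318 hashes to 12; slot 12 is free -> place at 12.
Table: [626, 188, 762, -, 123, -, -, 932, 490, 859, -, 722, 318, -, 269, -, -]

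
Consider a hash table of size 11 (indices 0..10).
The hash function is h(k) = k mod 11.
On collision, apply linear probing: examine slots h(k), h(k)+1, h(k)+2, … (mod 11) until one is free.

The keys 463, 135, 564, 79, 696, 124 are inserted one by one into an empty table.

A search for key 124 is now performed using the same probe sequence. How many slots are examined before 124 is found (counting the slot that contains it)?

Insert 463: h=1, slot 1 empty => index 1.
Insert 135: h=3, slot 3 empty => index 3.
Insert 564: h=3, slot 3 occupied => index 4.
Insert 79: h=2, slot 2 empty => index 2.
Insert 696: h=3, slots 3,4 occupied => index 5.
Insert 124: h=3, slots 3,4,5 occupied => index 6.
Table: [∅, 463, 79, 135, 564, 696, 124, ∅, ∅, ∅, ∅]
Lookup 124: h=3, probe 3,4,5,6 → found at 6.

4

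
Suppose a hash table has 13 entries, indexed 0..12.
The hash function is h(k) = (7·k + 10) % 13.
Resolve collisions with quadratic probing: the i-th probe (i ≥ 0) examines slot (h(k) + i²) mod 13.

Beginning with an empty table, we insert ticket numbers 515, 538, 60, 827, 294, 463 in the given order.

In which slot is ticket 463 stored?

4

515 hashes to 1; slot 1 is free => place at 1.
538 hashes to 6; slot 6 is free => place at 6.
60 hashes to 1; 1 taken => place at 2.
827 hashes to 1; 1,2 taken => place at 5.
294 hashes to 1; 1,2,5 taken => place at 10.
463 hashes to 1; 1,2,5,10 taken => place at 4.
Table: [∅, 515, 60, ∅, 463, 827, 538, ∅, ∅, ∅, 294, ∅, ∅]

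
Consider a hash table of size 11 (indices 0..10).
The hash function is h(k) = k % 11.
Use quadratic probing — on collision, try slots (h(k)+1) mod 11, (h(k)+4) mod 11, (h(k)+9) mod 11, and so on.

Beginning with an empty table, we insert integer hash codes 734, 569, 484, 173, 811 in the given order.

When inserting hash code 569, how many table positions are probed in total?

734: h=8 -> slot 8
569: h=8, probe 8,9 -> slot 9
484: h=0 -> slot 0
173: h=8, probe 8,9,1 -> slot 1
811: h=8, probe 8,9,1,6 -> slot 6
Table: [484, 173, ∅, ∅, ∅, ∅, 811, ∅, 734, 569, ∅]

2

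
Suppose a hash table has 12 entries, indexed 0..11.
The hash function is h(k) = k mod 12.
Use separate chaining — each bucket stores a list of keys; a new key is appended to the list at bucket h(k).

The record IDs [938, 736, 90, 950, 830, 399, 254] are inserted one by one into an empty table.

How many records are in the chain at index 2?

Insert 938: h=2, bucket 2 empty → new chain.
Insert 736: h=4, bucket 4 empty → new chain.
Insert 90: h=6, bucket 6 empty → new chain.
Insert 950: h=2, bucket 2 nonempty → append to chain.
Insert 830: h=2, bucket 2 nonempty → append to chain.
Insert 399: h=3, bucket 3 empty → new chain.
Insert 254: h=2, bucket 2 nonempty → append to chain.
Final buckets:
0: .
1: .
2: 938 -> 950 -> 830 -> 254
3: 399
4: 736
5: .
6: 90
7: .
8: .
9: .
10: .
11: .

4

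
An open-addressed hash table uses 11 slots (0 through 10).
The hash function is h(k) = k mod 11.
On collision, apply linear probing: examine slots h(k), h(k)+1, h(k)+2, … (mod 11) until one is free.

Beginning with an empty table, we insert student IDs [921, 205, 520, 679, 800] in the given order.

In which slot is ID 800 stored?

10

921 hashes to 8; slot 8 is free => place at 8.
205 hashes to 7; slot 7 is free => place at 7.
520 hashes to 3; slot 3 is free => place at 3.
679 hashes to 8; 8 taken => place at 9.
800 hashes to 8; 8,9 taken => place at 10.
Table: [∅, ∅, ∅, 520, ∅, ∅, ∅, 205, 921, 679, 800]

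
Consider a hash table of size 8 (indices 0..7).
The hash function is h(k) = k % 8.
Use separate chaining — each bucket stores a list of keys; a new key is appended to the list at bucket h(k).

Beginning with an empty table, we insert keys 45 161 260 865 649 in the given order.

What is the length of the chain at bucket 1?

Insert 45: h=5, bucket 5 empty → new chain.
Insert 161: h=1, bucket 1 empty → new chain.
Insert 260: h=4, bucket 4 empty → new chain.
Insert 865: h=1, bucket 1 nonempty → append to chain.
Insert 649: h=1, bucket 1 nonempty → append to chain.
Final buckets:
0: -
1: 161 -> 865 -> 649
2: -
3: -
4: 260
5: 45
6: -
7: -

3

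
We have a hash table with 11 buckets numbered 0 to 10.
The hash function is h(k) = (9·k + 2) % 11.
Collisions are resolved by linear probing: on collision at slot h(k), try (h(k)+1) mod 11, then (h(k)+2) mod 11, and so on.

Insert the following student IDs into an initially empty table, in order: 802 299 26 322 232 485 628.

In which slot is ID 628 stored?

802: h=4 => slot 4
299: h=9 => slot 9
26: h=5 => slot 5
322: h=7 => slot 7
232: h=0 => slot 0
485: h=0, probe 0,1 => slot 1
628: h=0, probe 0,1,2 => slot 2
Table: [232, 485, 628, ., 802, 26, ., 322, ., 299, .]

2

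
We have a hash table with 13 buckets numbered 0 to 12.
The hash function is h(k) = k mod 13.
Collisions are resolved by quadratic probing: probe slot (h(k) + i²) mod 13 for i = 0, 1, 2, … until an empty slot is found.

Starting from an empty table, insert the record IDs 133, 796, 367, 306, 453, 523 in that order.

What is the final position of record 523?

133 hashes to 3; slot 3 is free => place at 3.
796 hashes to 3; 3 taken => place at 4.
367 hashes to 3; 3,4 taken => place at 7.
306 hashes to 7; 7 taken => place at 8.
453 hashes to 11; slot 11 is free => place at 11.
523 hashes to 3; 3,4,7 taken => place at 12.
Table: [., ., ., 133, 796, ., ., 367, 306, ., ., 453, 523]

12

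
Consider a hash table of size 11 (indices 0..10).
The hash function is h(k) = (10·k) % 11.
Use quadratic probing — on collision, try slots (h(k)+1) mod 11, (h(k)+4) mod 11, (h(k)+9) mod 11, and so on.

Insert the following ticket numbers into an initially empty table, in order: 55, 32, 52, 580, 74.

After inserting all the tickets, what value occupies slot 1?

55 hashes to 0; slot 0 is free -> place at 0.
32 hashes to 1; slot 1 is free -> place at 1.
52 hashes to 3; slot 3 is free -> place at 3.
580 hashes to 3; 3 taken -> place at 4.
74 hashes to 3; 3,4 taken -> place at 7.
Table: [55, 32, ∅, 52, 580, ∅, ∅, 74, ∅, ∅, ∅]

32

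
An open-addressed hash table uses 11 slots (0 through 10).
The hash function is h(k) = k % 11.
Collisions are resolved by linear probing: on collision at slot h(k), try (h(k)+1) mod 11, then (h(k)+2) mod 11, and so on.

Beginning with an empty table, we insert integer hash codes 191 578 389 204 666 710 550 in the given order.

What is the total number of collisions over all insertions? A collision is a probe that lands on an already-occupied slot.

7

191 hashes to 4; slot 4 is free -> place at 4.
578 hashes to 6; slot 6 is free -> place at 6.
389 hashes to 4; 4 taken -> place at 5.
204 hashes to 6; 6 taken -> place at 7.
666 hashes to 6; 6,7 taken -> place at 8.
710 hashes to 6; 6,7,8 taken -> place at 9.
550 hashes to 0; slot 0 is free -> place at 0.
Table: [550, -, -, -, 191, 389, 578, 204, 666, 710, -]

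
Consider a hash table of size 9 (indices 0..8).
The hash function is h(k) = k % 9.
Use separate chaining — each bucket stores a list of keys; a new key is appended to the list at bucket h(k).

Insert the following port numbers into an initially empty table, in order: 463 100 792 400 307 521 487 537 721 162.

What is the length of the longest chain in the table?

463 -> bucket 4
100 -> bucket 1
792 -> bucket 0
400 -> bucket 4 (collision)
307 -> bucket 1 (collision)
521 -> bucket 8
487 -> bucket 1 (collision)
537 -> bucket 6
721 -> bucket 1 (collision)
162 -> bucket 0 (collision)
Final buckets:
0: 792 -> 162
1: 100 -> 307 -> 487 -> 721
2: .
3: .
4: 463 -> 400
5: .
6: 537
7: .
8: 521

4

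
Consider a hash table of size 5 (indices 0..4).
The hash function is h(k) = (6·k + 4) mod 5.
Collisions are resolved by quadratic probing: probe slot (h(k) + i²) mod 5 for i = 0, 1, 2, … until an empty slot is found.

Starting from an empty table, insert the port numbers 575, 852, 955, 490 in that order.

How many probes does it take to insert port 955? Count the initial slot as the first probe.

Insert 575: h=4, slot 4 empty -> index 4.
Insert 852: h=1, slot 1 empty -> index 1.
Insert 955: h=4, slot 4 occupied -> index 0.
Insert 490: h=4, slots 4,0 occupied -> index 3.
Table: [955, 852, _, 490, 575]

2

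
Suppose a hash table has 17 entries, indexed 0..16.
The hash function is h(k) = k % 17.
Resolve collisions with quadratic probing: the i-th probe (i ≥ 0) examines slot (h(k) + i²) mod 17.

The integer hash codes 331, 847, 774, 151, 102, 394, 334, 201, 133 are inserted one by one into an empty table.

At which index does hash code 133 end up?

6

Insert 331: h=8, slot 8 empty -> index 8.
Insert 847: h=14, slot 14 empty -> index 14.
Insert 774: h=9, slot 9 empty -> index 9.
Insert 151: h=15, slot 15 empty -> index 15.
Insert 102: h=0, slot 0 empty -> index 0.
Insert 394: h=3, slot 3 empty -> index 3.
Insert 334: h=11, slot 11 empty -> index 11.
Insert 201: h=14, slots 14,15 occupied -> index 1.
Insert 133: h=14, slots 14,15,1 occupied -> index 6.
Table: [102, 201, ∅, 394, ∅, ∅, 133, ∅, 331, 774, ∅, 334, ∅, ∅, 847, 151, ∅]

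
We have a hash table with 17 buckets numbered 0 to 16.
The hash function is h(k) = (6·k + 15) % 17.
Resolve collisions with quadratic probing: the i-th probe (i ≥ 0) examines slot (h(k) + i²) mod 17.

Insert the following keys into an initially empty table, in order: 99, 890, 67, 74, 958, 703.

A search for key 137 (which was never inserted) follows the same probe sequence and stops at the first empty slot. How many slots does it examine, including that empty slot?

99: h=14 → slot 14
890: h=0 → slot 0
67: h=9 → slot 9
74: h=0, probe 0,1 → slot 1
958: h=0, probe 0,1,4 → slot 4
703: h=0, probe 0,1,4,9,16 → slot 16
Table: [890, 74, -, -, 958, -, -, -, -, 67, -, -, -, -, 99, -, 703]
Lookup 137: h=4, probe 4,5 → slot 5 empty, not found.

2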